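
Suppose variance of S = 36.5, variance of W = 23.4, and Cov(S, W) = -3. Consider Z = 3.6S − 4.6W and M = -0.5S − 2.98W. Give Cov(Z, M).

By bilinearity, Cov(Z, M) = ac·variance of S + bd·variance of W + (ad+bc)·Cov(S, W), with a=3.6, b=-4.6, c=-0.5, d=-2.98.
ac·variance of S = 3.6·(-0.5)·36.5 = -65.7
bd·variance of W = (-4.6)·(-2.98)·23.4 = 320.7672
(ad+bc)·Cov(S, W) = (-8.428)·(-3) = 25.284
Cov(Z, M) = -65.7 + 320.7672 + 25.284 = 280.3512.

Cov(Z, M) = 280.3512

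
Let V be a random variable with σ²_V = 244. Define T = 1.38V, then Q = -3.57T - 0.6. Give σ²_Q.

σ²_T = 1.38²·244 = 464.6736.
σ²_Q = (-3.57)²·464.6736 = 5922.21856464.

σ²_Q = 5922.21856464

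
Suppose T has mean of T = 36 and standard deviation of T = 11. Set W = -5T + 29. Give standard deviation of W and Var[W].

standard deviation of W = 55, Var[W] = 3025

W = -5T + 29 is linear with a = -5, b = 29.
standard deviation of W = |a|·standard deviation of T = |-5|·11 = 55.
Var[T] = 11² = 121.
Var[W] = a²·Var[T] = (-5)²·121 = 3025 (the additive constant 29 does not affect variance).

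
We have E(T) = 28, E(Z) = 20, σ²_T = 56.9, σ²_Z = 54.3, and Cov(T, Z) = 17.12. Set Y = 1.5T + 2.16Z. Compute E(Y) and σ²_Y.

E(Y) = 85.2, σ²_Y = 492.30468

E(Y) = 1.5·E(T) + 2.16·E(Z) = 1.5·28 + 2.16·20 = 85.2.
σ²_Y = a²·σ²_T + b²·σ²_Z + 2ab·Cov(T, Z) with a = 1.5, b = 2.16.
= 1.5²·56.9 + 2.16²·54.3 + 2·1.5·2.16·17.12
= 128.025 + 253.34208 + 110.9376 = 492.30468.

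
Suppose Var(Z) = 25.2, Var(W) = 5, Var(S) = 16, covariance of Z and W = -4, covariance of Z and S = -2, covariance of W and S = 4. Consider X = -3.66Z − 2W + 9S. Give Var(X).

Var(X) = 1582.76912

Var(X) = a²·Var(Z) + b²·Var(W) + c²·Var(S) + 2ab·covariance of Z and W + 2ac·covariance of Z and S + 2bc·covariance of W and S, with a = -3.66, b = -2, c = 9.
= 337.56912 + 20 + 1296 + (-58.56) + 131.76 + (-144)
= 1582.76912.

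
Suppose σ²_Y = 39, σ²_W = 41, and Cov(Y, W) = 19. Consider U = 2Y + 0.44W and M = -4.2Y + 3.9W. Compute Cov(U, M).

By bilinearity, Cov(U, M) = ac·σ²_Y + bd·σ²_W + (ad+bc)·Cov(Y, W), with a=2, b=0.44, c=-4.2, d=3.9.
ac·σ²_Y = 2·(-4.2)·39 = -327.6
bd·σ²_W = 0.44·3.9·41 = 70.356
(ad+bc)·Cov(Y, W) = (5.952)·19 = 113.088
Cov(U, M) = -327.6 + 70.356 + 113.088 = -144.156.

Cov(U, M) = -144.156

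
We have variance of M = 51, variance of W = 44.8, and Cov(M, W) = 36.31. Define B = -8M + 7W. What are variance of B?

variance of B = a²·variance of M + b²·variance of W + 2ab·Cov(M, W) with a = -8, b = 7.
= (-8)²·51 + 7²·44.8 + 2·(-8)·7·36.31
= 3264 + 2195.2 + (-4066.72) = 1392.48.

variance of B = 1392.48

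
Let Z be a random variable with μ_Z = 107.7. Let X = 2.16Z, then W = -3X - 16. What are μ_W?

μ_X = 2.16·107.7 = 232.632.
μ_W = (-3)·232.632 + (-16) = -713.896.

μ_W = -713.896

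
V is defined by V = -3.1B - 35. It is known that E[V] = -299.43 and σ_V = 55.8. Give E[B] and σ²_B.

From V = -3.1B - 35: E[V] = a·E[B] + b, so E[B] = (E[V] − b)/a = (-299.43 − (-35))/(-3.1) = 85.3.
σ²_V = 55.8² = 3113.64.
σ²_V = a²·σ²_B, so σ²_B = 3113.64/(-3.1)² = 324.

E[B] = 85.3, σ²_B = 324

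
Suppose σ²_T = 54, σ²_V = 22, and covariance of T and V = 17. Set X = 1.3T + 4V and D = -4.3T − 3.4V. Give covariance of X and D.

covariance of X and D = -968.6

By bilinearity, covariance of X and D = ac·σ²_T + bd·σ²_V + (ad+bc)·covariance of T and V, with a=1.3, b=4, c=-4.3, d=-3.4.
ac·σ²_T = 1.3·(-4.3)·54 = -301.86
bd·σ²_V = 4·(-3.4)·22 = -299.2
(ad+bc)·covariance of T and V = (-21.62)·17 = -367.54
covariance of X and D = -301.86 + (-299.2) + (-367.54) = -968.6.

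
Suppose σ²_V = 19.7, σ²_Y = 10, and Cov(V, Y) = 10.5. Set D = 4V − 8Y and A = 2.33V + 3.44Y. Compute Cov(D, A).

By bilinearity, Cov(D, A) = ac·σ²_V + bd·σ²_Y + (ad+bc)·Cov(V, Y), with a=4, b=-8, c=2.33, d=3.44.
ac·σ²_V = 4·2.33·19.7 = 183.604
bd·σ²_Y = (-8)·3.44·10 = -275.2
(ad+bc)·Cov(V, Y) = (-4.88)·10.5 = -51.24
Cov(D, A) = 183.604 + (-275.2) + (-51.24) = -142.836.

Cov(D, A) = -142.836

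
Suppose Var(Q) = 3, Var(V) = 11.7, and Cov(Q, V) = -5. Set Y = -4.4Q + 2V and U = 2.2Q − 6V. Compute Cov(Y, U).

By bilinearity, Cov(Y, U) = ac·Var(Q) + bd·Var(V) + (ad+bc)·Cov(Q, V), with a=-4.4, b=2, c=2.2, d=-6.
ac·Var(Q) = (-4.4)·2.2·3 = -29.04
bd·Var(V) = 2·(-6)·11.7 = -140.4
(ad+bc)·Cov(Q, V) = (30.8)·(-5) = -154
Cov(Y, U) = -29.04 + (-140.4) + (-154) = -323.44.

Cov(Y, U) = -323.44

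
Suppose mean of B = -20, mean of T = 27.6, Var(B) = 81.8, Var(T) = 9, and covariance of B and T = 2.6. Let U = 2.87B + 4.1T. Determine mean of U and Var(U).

mean of U = 55.76, Var(U) = 886.25682

mean of U = 2.87·mean of B + 4.1·mean of T = 2.87·(-20) + 4.1·27.6 = 55.76.
Var(U) = a²·Var(B) + b²·Var(T) + 2ab·covariance of B and T with a = 2.87, b = 4.1.
= 2.87²·81.8 + 4.1²·9 + 2·2.87·4.1·2.6
= 673.77842 + 151.29 + 61.1884 = 886.25682.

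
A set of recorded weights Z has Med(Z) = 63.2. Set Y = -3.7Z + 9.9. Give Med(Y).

A linear map preserves order up to sign, so Med(Y) = a·Med(Z) + b = (-3.7)·63.2 + 9.9 = -223.94.

Med(Y) = -223.94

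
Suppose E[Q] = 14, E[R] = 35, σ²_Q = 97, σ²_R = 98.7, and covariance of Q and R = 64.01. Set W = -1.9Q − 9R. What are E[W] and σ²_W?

E[W] = (-1.9)·E[Q] + (-9)·E[R] = (-1.9)·14 + (-9)·35 = -341.6.
σ²_W = a²·σ²_Q + b²·σ²_R + 2ab·covariance of Q and R with a = -1.9, b = -9.
= (-1.9)²·97 + (-9)²·98.7 + 2·(-1.9)·(-9)·64.01
= 350.17 + 7994.7 + 2189.142 = 10534.012.

E[W] = -341.6, σ²_W = 10534.012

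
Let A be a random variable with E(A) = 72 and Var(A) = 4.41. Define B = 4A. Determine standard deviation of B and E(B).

standard deviation of B = 8.4, E(B) = 288

B = 4A is linear with a = 4, b = 0.
standard deviation of A = √4.41 = 2.1.
standard deviation of B = |a|·standard deviation of A = |4|·2.1 = 8.4.
E(B) = a·E(A) + b = 4·72 = 288.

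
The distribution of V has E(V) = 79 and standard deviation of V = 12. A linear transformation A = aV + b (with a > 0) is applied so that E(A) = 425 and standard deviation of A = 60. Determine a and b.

a = 5, b = 30

standard deviation of A = a·standard deviation of V (a > 0), so a = 60/12 = 5.
E(A) = a·E(V) + b, so b = 425 − 5·79 = 30.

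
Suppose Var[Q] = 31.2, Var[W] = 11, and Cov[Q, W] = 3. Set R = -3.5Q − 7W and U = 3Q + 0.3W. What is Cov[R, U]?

By bilinearity, Cov[R, U] = ac·Var[Q] + bd·Var[W] + (ad+bc)·Cov[Q, W], with a=-3.5, b=-7, c=3, d=0.3.
ac·Var[Q] = (-3.5)·3·31.2 = -327.6
bd·Var[W] = (-7)·0.3·11 = -23.1
(ad+bc)·Cov[Q, W] = (-22.05)·3 = -66.15
Cov[R, U] = -327.6 + (-23.1) + (-66.15) = -416.85.

Cov[R, U] = -416.85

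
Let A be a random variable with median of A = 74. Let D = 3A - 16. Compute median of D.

median of D = 206

A linear map preserves order up to sign, so median of D = a·median of A + b = 3·74 + (-16) = 206.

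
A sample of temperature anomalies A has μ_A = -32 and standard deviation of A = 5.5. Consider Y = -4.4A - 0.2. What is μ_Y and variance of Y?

μ_Y = 140.6, variance of Y = 585.64

Y = -4.4A - 0.2 is linear with a = -4.4, b = -0.2.
μ_Y = a·μ_A + b = (-4.4)·(-32) + (-0.2) = 140.6.
variance of A = 5.5² = 30.25.
variance of Y = a²·variance of A = (-4.4)²·30.25 = 585.64 (the additive constant -0.2 does not affect variance).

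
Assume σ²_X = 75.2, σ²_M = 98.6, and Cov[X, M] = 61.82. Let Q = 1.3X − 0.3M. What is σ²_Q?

σ²_Q = a²·σ²_X + b²·σ²_M + 2ab·Cov[X, M] with a = 1.3, b = -0.3.
= 1.3²·75.2 + (-0.3)²·98.6 + 2·1.3·(-0.3)·61.82
= 127.088 + 8.874 + (-48.2196) = 87.7424.

σ²_Q = 87.7424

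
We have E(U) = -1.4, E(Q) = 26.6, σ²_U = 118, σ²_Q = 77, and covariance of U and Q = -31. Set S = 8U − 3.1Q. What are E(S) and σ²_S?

E(S) = -93.66, σ²_S = 9829.57

E(S) = 8·E(U) + (-3.1)·E(Q) = 8·(-1.4) + (-3.1)·26.6 = -93.66.
σ²_S = a²·σ²_U + b²·σ²_Q + 2ab·covariance of U and Q with a = 8, b = -3.1.
= 8²·118 + (-3.1)²·77 + 2·8·(-3.1)·(-31)
= 7552 + 739.97 + 1537.6 = 9829.57.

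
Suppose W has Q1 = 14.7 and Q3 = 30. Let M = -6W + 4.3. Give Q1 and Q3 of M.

Q1(M) = -175.7, Q3(M) = -83.9

a = -6 < 0 reverses order: Q1(M) comes from Q3(W), Q3(M) from Q1(W).
Q1(M) = (-6)·30 + 4.3 = -175.7; Q3(M) = (-6)·14.7 + 4.3 = -83.9.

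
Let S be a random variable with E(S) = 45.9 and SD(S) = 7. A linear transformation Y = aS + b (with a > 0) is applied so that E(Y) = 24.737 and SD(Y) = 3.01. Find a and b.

a = 0.43, b = 5

SD(Y) = a·SD(S) (a > 0), so a = 3.01/7 = 0.43.
E(Y) = a·E(S) + b, so b = 24.737 − 0.43·45.9 = 5.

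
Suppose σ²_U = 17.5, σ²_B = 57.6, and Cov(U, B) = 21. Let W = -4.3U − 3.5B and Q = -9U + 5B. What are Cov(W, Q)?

By bilinearity, Cov(W, Q) = ac·σ²_U + bd·σ²_B + (ad+bc)·Cov(U, B), with a=-4.3, b=-3.5, c=-9, d=5.
ac·σ²_U = (-4.3)·(-9)·17.5 = 677.25
bd·σ²_B = (-3.5)·5·57.6 = -1008
(ad+bc)·Cov(U, B) = (10)·21 = 210
Cov(W, Q) = 677.25 + (-1008) + 210 = -120.75.

Cov(W, Q) = -120.75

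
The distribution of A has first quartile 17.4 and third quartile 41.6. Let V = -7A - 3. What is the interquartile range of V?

IQR of A = Q3 − Q1 = 41.6 − 17.4 = 24.2.
Under V = aA + b, IQR(V) = |a|·IQR(A) = |-7|·24.2 = 169.4 (shifts cancel; spread scales by |a|).

IQR(V) = 169.4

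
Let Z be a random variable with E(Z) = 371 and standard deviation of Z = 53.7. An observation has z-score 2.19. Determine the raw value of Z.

Z = 488.603

Z = E(Z) + z·standard deviation of Z = 371 + 2.19·53.7 = 488.603.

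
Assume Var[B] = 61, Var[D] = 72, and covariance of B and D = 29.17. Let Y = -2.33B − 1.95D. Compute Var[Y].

Var[Y] = 870.01069

Var[Y] = a²·Var[B] + b²·Var[D] + 2ab·covariance of B and D with a = -2.33, b = -1.95.
= (-2.33)²·61 + (-1.95)²·72 + 2·(-2.33)·(-1.95)·29.17
= 331.1629 + 273.78 + 265.06779 = 870.01069.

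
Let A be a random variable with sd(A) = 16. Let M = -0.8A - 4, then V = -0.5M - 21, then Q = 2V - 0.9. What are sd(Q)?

sd(M) = |-0.8|·16 = 12.8.
sd(V) = |-0.5|·12.8 = 6.4.
sd(Q) = |2|·6.4 = 12.8.

sd(Q) = 12.8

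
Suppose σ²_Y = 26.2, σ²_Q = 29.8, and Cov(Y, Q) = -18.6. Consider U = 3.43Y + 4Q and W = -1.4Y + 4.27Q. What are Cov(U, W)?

Cov(U, W) = 214.91414

By bilinearity, Cov(U, W) = ac·σ²_Y + bd·σ²_Q + (ad+bc)·Cov(Y, Q), with a=3.43, b=4, c=-1.4, d=4.27.
ac·σ²_Y = 3.43·(-1.4)·26.2 = -125.8124
bd·σ²_Q = 4·4.27·29.8 = 508.984
(ad+bc)·Cov(Y, Q) = (9.0461)·(-18.6) = -168.25746
Cov(U, W) = -125.8124 + 508.984 + (-168.25746) = 214.91414.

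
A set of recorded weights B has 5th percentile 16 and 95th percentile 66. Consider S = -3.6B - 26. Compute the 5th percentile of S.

5th percentile of S = -263.6

Since a = -3.6 < 0 the transformation is decreasing, reversing order: the 5th percentile of S corresponds to the 95th percentile of B.
So P_{5}(S) = a·P_{95}(B) + b = (-3.6)·66 + (-26) = -263.6.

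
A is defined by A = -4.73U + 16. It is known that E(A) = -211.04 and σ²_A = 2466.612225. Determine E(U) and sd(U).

From A = -4.73U + 16: E(A) = a·E(U) + b, so E(U) = (E(A) − b)/a = (-211.04 − 16)/(-4.73) = 48.
sd(A) = √2466.612225 = 49.665.
sd(A) = |a|·sd(U), so sd(U) = 49.665/|-4.73| = 10.5.

E(U) = 48, sd(U) = 10.5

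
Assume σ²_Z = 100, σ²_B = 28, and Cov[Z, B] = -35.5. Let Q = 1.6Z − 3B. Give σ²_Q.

σ²_Q = 848.8

σ²_Q = a²·σ²_Z + b²·σ²_B + 2ab·Cov[Z, B] with a = 1.6, b = -3.
= 1.6²·100 + (-3)²·28 + 2·1.6·(-3)·(-35.5)
= 256 + 252 + 340.8 = 848.8.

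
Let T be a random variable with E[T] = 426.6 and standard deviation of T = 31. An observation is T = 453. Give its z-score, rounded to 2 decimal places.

z = (T − E[T]) / standard deviation of T = (453 − 426.6) / 31 ≈ 0.85.

z = 0.85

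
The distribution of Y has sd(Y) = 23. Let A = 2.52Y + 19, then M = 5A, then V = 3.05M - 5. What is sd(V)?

sd(A) = |2.52|·23 = 57.96.
sd(M) = |5|·57.96 = 289.8.
sd(V) = |3.05|·289.8 = 883.89.

sd(V) = 883.89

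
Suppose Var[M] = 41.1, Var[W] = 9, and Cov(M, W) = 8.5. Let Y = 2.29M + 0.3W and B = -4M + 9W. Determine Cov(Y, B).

By bilinearity, Cov(Y, B) = ac·Var[M] + bd·Var[W] + (ad+bc)·Cov(M, W), with a=2.29, b=0.3, c=-4, d=9.
ac·Var[M] = 2.29·(-4)·41.1 = -376.476
bd·Var[W] = 0.3·9·9 = 24.3
(ad+bc)·Cov(M, W) = (19.41)·8.5 = 164.985
Cov(Y, B) = -376.476 + 24.3 + 164.985 = -187.191.

Cov(Y, B) = -187.191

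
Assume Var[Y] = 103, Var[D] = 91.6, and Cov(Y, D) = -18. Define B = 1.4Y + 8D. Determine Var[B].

Var[B] = a²·Var[Y] + b²·Var[D] + 2ab·Cov(Y, D) with a = 1.4, b = 8.
= 1.4²·103 + 8²·91.6 + 2·1.4·8·(-18)
= 201.88 + 5862.4 + (-403.2) = 5661.08.

Var[B] = 5661.08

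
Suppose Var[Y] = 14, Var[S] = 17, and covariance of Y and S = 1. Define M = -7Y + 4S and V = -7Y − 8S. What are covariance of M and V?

By bilinearity, covariance of M and V = ac·Var[Y] + bd·Var[S] + (ad+bc)·covariance of Y and S, with a=-7, b=4, c=-7, d=-8.
ac·Var[Y] = (-7)·(-7)·14 = 686
bd·Var[S] = 4·(-8)·17 = -544
(ad+bc)·covariance of Y and S = (28)·1 = 28
covariance of M and V = 686 + (-544) + 28 = 170.

covariance of M and V = 170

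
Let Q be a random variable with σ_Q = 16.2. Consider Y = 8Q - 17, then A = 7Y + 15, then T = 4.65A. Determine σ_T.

σ_Y = |8|·16.2 = 129.6.
σ_A = |7|·129.6 = 907.2.
σ_T = |4.65|·907.2 = 4218.48.

σ_T = 4218.48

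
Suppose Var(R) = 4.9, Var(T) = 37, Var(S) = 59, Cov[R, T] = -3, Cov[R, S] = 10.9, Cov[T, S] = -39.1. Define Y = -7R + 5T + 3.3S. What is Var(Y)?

Var(Y) = 223.73

Var(Y) = a²·Var(R) + b²·Var(T) + c²·Var(S) + 2ab·Cov[R, T] + 2ac·Cov[R, S] + 2bc·Cov[T, S], with a = -7, b = 5, c = 3.3.
= 240.1 + 925 + 642.51 + 210 + (-503.58) + (-1290.3)
= 223.73.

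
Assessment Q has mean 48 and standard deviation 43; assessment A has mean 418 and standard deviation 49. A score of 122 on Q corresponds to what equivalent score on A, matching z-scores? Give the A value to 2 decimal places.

z = (122 − 48)/43 ≈ 1.7209.
A = 418 + z·49 = 418 + (122 − 48)·49/43 ≈ 502.33.

A = 502.33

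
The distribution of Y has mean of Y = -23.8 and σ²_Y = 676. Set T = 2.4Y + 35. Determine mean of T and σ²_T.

mean of T = -22.12, σ²_T = 3893.76

T = 2.4Y + 35 is linear with a = 2.4, b = 35.
mean of T = a·mean of Y + b = 2.4·(-23.8) + 35 = -22.12.
σ²_T = a²·σ²_Y = 2.4²·676 = 3893.76 (the additive constant 35 does not affect variance).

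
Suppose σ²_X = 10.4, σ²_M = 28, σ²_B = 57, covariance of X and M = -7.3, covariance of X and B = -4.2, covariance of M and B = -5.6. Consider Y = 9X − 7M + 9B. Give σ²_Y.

σ²_Y = 7776.4

σ²_Y = a²·σ²_X + b²·σ²_M + c²·σ²_B + 2ab·covariance of X and M + 2ac·covariance of X and B + 2bc·covariance of M and B, with a = 9, b = -7, c = 9.
= 842.4 + 1372 + 4617 + 919.8 + (-680.4) + 705.6
= 7776.4.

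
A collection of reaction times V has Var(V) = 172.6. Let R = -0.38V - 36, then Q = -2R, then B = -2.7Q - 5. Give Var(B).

Var(B) = 726.7675104

Var(R) = (-0.38)²·172.6 = 24.92344.
Var(Q) = (-2)²·24.92344 = 99.69376.
Var(B) = (-2.7)²·99.69376 = 726.7675104.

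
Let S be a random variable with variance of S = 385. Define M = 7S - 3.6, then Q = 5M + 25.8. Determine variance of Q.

variance of Q = 471625

variance of M = 7²·385 = 18865.
variance of Q = 5²·18865 = 471625.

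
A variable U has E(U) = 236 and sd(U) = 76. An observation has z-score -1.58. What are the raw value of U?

U = E(U) + z·sd(U) = 236 + (-1.58)·76 = 115.92.

U = 115.92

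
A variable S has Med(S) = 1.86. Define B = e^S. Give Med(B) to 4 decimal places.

e^S is monotone on this domain, so Med(B) = exp(1.86) ≈ 6.4237.

Med(B) = 6.4237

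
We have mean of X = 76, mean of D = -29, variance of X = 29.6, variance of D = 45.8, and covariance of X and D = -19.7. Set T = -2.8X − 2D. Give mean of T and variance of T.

mean of T = -154.8, variance of T = 194.624

mean of T = (-2.8)·mean of X + (-2)·mean of D = (-2.8)·76 + (-2)·(-29) = -154.8.
variance of T = a²·variance of X + b²·variance of D + 2ab·covariance of X and D with a = -2.8, b = -2.
= (-2.8)²·29.6 + (-2)²·45.8 + 2·(-2.8)·(-2)·(-19.7)
= 232.064 + 183.2 + (-220.64) = 194.624.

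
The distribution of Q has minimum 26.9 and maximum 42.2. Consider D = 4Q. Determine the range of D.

Range of Q = 42.2 − 26.9 = 15.3.
Range(D) = |a|·Range(Q) = |4|·15.3 = 61.2.

Range(D) = 61.2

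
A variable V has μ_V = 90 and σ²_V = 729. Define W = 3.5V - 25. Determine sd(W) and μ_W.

sd(W) = 94.5, μ_W = 290

W = 3.5V - 25 is linear with a = 3.5, b = -25.
sd(V) = √729 = 27.
sd(W) = |a|·sd(V) = |3.5|·27 = 94.5.
μ_W = a·μ_V + b = 3.5·90 + (-25) = 290.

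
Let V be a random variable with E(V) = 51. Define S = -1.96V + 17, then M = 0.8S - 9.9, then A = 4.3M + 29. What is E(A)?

E(A) = -298.9524

E(S) = (-1.96)·51 + 17 = -82.96.
E(M) = 0.8·(-82.96) + (-9.9) = -76.268.
E(A) = 4.3·(-76.268) + 29 = -298.9524.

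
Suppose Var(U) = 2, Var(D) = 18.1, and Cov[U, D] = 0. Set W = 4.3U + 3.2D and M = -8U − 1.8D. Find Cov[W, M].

Cov[W, M] = -173.056

By bilinearity, Cov[W, M] = ac·Var(U) + bd·Var(D) + (ad+bc)·Cov[U, D], with a=4.3, b=3.2, c=-8, d=-1.8.
ac·Var(U) = 4.3·(-8)·2 = -68.8
bd·Var(D) = 3.2·(-1.8)·18.1 = -104.256
(ad+bc)·Cov[U, D] = (-33.34)·0 = 0
Cov[W, M] = -68.8 + (-104.256) + 0 = -173.056.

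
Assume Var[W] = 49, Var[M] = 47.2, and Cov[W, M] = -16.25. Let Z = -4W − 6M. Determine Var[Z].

Var[Z] = 1703.2

Var[Z] = a²·Var[W] + b²·Var[M] + 2ab·Cov[W, M] with a = -4, b = -6.
= (-4)²·49 + (-6)²·47.2 + 2·(-4)·(-6)·(-16.25)
= 784 + 1699.2 + (-780) = 1703.2.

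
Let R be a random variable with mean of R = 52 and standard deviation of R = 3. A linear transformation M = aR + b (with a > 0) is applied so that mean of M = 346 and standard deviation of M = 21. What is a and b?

a = 7, b = -18

standard deviation of M = a·standard deviation of R (a > 0), so a = 21/3 = 7.
mean of M = a·mean of R + b, so b = 346 − 7·52 = -18.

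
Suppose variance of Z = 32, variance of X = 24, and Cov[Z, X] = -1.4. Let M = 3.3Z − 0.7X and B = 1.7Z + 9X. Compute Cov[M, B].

By bilinearity, Cov[M, B] = ac·variance of Z + bd·variance of X + (ad+bc)·Cov[Z, X], with a=3.3, b=-0.7, c=1.7, d=9.
ac·variance of Z = 3.3·1.7·32 = 179.52
bd·variance of X = (-0.7)·9·24 = -151.2
(ad+bc)·Cov[Z, X] = (28.51)·(-1.4) = -39.914
Cov[M, B] = 179.52 + (-151.2) + (-39.914) = -11.594.

Cov[M, B] = -11.594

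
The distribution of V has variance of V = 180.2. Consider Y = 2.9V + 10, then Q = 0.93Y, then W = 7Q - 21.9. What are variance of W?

variance of W = 64226.2787082

variance of Y = 2.9²·180.2 = 1515.482.
variance of Q = 0.93²·1515.482 = 1310.7403818.
variance of W = 7²·1310.7403818 = 64226.2787082.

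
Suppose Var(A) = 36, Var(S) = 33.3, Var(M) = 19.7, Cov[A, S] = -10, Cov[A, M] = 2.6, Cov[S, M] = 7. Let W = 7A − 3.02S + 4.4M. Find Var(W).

Var(W) = a²·Var(A) + b²·Var(S) + c²·Var(M) + 2ab·Cov[A, S] + 2ac·Cov[A, M] + 2bc·Cov[S, M], with a = 7, b = -3.02, c = 4.4.
= 1764 + 303.70932 + 381.392 + 422.8 + 160.16 + (-186.032)
= 2846.02932.

Var(W) = 2846.02932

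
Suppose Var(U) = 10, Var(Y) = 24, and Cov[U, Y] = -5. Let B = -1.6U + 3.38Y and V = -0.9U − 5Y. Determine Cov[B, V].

Cov[B, V] = -415.99

By bilinearity, Cov[B, V] = ac·Var(U) + bd·Var(Y) + (ad+bc)·Cov[U, Y], with a=-1.6, b=3.38, c=-0.9, d=-5.
ac·Var(U) = (-1.6)·(-0.9)·10 = 14.4
bd·Var(Y) = 3.38·(-5)·24 = -405.6
(ad+bc)·Cov[U, Y] = (4.958)·(-5) = -24.79
Cov[B, V] = 14.4 + (-405.6) + (-24.79) = -415.99.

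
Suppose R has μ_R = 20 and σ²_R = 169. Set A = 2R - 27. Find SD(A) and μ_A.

A = 2R - 27 is linear with a = 2, b = -27.
SD(R) = √169 = 13.
SD(A) = |a|·SD(R) = |2|·13 = 26.
μ_A = a·μ_R + b = 2·20 + (-27) = 13.

SD(A) = 26, μ_A = 13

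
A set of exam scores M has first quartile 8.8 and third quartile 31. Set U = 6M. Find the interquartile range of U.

IQR(U) = 133.2

IQR of M = Q3 − Q1 = 31 − 8.8 = 22.2.
Under U = aM + b, IQR(U) = |a|·IQR(M) = |6|·22.2 = 133.2 (shifts cancel; spread scales by |a|).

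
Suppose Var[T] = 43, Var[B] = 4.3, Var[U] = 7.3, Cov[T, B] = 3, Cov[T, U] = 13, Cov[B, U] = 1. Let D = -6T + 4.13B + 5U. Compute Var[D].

Var[D] = a²·Var[T] + b²·Var[B] + c²·Var[U] + 2ab·Cov[T, B] + 2ac·Cov[T, U] + 2bc·Cov[B, U], with a = -6, b = 4.13, c = 5.
= 1548 + 73.34467 + 182.5 + (-148.68) + (-780) + 41.3
= 916.46467.

Var[D] = 916.46467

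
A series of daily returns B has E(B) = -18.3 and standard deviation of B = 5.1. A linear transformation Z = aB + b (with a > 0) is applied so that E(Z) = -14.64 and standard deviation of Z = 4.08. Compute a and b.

a = 0.8, b = 0

standard deviation of Z = a·standard deviation of B (a > 0), so a = 4.08/5.1 = 0.8.
E(Z) = a·E(B) + b, so b = -14.64 − 0.8·(-18.3) = 0.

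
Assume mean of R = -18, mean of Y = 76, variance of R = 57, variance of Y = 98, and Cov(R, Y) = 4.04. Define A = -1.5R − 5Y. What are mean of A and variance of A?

mean of A = -353, variance of A = 2638.85

mean of A = (-1.5)·mean of R + (-5)·mean of Y = (-1.5)·(-18) + (-5)·76 = -353.
variance of A = a²·variance of R + b²·variance of Y + 2ab·Cov(R, Y) with a = -1.5, b = -5.
= (-1.5)²·57 + (-5)²·98 + 2·(-1.5)·(-5)·4.04
= 128.25 + 2450 + 60.6 = 2638.85.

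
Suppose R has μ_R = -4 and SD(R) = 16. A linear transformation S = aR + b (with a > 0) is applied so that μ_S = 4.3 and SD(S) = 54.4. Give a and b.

a = 3.4, b = 17.9

SD(S) = a·SD(R) (a > 0), so a = 54.4/16 = 3.4.
μ_S = a·μ_R + b, so b = 4.3 − 3.4·(-4) = 17.9.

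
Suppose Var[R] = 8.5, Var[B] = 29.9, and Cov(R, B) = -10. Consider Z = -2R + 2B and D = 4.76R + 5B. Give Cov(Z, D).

Cov(Z, D) = 222.88

By bilinearity, Cov(Z, D) = ac·Var[R] + bd·Var[B] + (ad+bc)·Cov(R, B), with a=-2, b=2, c=4.76, d=5.
ac·Var[R] = (-2)·4.76·8.5 = -80.92
bd·Var[B] = 2·5·29.9 = 299
(ad+bc)·Cov(R, B) = (-0.48)·(-10) = 4.8
Cov(Z, D) = -80.92 + 299 + 4.8 = 222.88.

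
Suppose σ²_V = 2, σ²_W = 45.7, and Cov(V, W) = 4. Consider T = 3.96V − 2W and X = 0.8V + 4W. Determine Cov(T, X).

Cov(T, X) = -302.304

By bilinearity, Cov(T, X) = ac·σ²_V + bd·σ²_W + (ad+bc)·Cov(V, W), with a=3.96, b=-2, c=0.8, d=4.
ac·σ²_V = 3.96·0.8·2 = 6.336
bd·σ²_W = (-2)·4·45.7 = -365.6
(ad+bc)·Cov(V, W) = (14.24)·4 = 56.96
Cov(T, X) = 6.336 + (-365.6) + 56.96 = -302.304.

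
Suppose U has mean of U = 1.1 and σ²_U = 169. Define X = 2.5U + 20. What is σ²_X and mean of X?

σ²_X = 1056.25, mean of X = 22.75

X = 2.5U + 20 is linear with a = 2.5, b = 20.
σ²_X = a²·σ²_U = 2.5²·169 = 1056.25 (the additive constant 20 does not affect variance).
mean of X = a·mean of U + b = 2.5·1.1 + 20 = 22.75.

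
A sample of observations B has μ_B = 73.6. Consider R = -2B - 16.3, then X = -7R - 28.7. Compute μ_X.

μ_R = (-2)·73.6 + (-16.3) = -163.5.
μ_X = (-7)·(-163.5) + (-28.7) = 1115.8.

μ_X = 1115.8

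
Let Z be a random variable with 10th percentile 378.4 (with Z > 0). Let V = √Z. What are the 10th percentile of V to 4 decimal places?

10th percentile of V = 19.4525

√Z is increasing, so P_{10}(V) = g(P_{10}(Z)) ≈ 19.4525.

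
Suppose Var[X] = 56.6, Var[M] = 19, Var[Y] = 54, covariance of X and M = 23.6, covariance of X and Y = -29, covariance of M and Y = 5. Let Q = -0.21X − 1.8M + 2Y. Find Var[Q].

Var[Q] = 286.25766

Var[Q] = a²·Var[X] + b²·Var[M] + c²·Var[Y] + 2ab·covariance of X and M + 2ac·covariance of X and Y + 2bc·covariance of M and Y, with a = -0.21, b = -1.8, c = 2.
= 2.49606 + 61.56 + 216 + 17.8416 + 24.36 + (-36)
= 286.25766.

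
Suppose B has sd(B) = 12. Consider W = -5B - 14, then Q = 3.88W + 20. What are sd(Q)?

sd(Q) = 232.8

sd(W) = |-5|·12 = 60.
sd(Q) = |3.88|·60 = 232.8.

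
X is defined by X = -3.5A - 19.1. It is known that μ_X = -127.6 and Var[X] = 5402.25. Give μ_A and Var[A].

From X = -3.5A - 19.1: μ_X = a·μ_A + b, so μ_A = (μ_X − b)/a = (-127.6 − (-19.1))/(-3.5) = 31.
Var[X] = a²·Var[A], so Var[A] = 5402.25/(-3.5)² = 441.

μ_A = 31, Var[A] = 441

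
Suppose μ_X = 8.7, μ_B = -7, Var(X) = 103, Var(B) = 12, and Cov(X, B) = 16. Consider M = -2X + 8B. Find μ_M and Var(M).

μ_M = (-2)·μ_X + 8·μ_B = (-2)·8.7 + 8·(-7) = -73.4.
Var(M) = a²·Var(X) + b²·Var(B) + 2ab·Cov(X, B) with a = -2, b = 8.
= (-2)²·103 + 8²·12 + 2·(-2)·8·16
= 412 + 768 + (-512) = 668.

μ_M = -73.4, Var(M) = 668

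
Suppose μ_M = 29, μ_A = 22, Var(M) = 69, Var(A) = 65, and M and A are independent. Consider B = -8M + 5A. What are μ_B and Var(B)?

μ_B = -122, Var(B) = 6041

μ_B = (-8)·μ_M + 5·μ_A = (-8)·29 + 5·22 = -122.
Var(B) = a²·Var(M) + b²·Var(A) + 2ab·covariance of M and A with a = -8, b = 5.
Independence gives covariance of M and A = 0.
= (-8)²·69 + 5²·65 + 2·(-8)·5·0
= 4416 + 1625 + 0 = 6041.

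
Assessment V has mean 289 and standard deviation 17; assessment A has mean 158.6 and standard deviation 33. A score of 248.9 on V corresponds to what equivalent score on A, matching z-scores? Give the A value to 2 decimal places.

A = 80.76

z = (248.9 − 289)/17 ≈ -2.3588.
A = 158.6 + z·33 = 158.6 + (248.9 − 289)·33/17 ≈ 80.76.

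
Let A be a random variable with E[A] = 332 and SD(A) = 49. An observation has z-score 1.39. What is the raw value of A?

A = E[A] + z·SD(A) = 332 + 1.39·49 = 400.11.

A = 400.11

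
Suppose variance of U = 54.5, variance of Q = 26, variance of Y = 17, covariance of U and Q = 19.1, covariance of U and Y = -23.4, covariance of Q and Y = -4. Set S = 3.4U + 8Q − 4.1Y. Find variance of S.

variance of S = 4533.622

variance of S = a²·variance of U + b²·variance of Q + c²·variance of Y + 2ab·covariance of U and Q + 2ac·covariance of U and Y + 2bc·covariance of Q and Y, with a = 3.4, b = 8, c = -4.1.
= 630.02 + 1664 + 285.77 + 1039.04 + 652.392 + 262.4
= 4533.622.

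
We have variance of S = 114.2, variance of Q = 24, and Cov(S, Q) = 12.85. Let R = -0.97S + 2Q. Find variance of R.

variance of R = 153.59278

variance of R = a²·variance of S + b²·variance of Q + 2ab·Cov(S, Q) with a = -0.97, b = 2.
= (-0.97)²·114.2 + 2²·24 + 2·(-0.97)·2·12.85
= 107.45078 + 96 + (-49.858) = 153.59278.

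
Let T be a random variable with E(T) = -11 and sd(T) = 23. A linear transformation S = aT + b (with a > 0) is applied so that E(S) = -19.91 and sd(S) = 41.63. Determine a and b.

a = 1.81, b = 0

sd(S) = a·sd(T) (a > 0), so a = 41.63/23 = 1.81.
E(S) = a·E(T) + b, so b = -19.91 − 1.81·(-11) = 0.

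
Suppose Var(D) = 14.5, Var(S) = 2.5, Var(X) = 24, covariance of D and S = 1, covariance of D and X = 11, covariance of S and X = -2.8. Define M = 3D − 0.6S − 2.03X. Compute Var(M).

Var(M) = a²·Var(D) + b²·Var(S) + c²·Var(X) + 2ab·covariance of D and S + 2ac·covariance of D and X + 2bc·covariance of S and X, with a = 3, b = -0.6, c = -2.03.
= 130.5 + 0.9 + 98.9016 + (-3.6) + (-133.98) + (-6.8208)
= 85.9008.

Var(M) = 85.9008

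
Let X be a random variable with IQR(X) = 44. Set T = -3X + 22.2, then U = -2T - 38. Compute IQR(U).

IQR(T) = |-3|·44 = 132.
IQR(U) = |-2|·132 = 264.

IQR(U) = 264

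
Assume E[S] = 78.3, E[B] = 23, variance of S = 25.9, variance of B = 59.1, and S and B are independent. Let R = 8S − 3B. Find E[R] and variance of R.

E[R] = 8·E[S] + (-3)·E[B] = 8·78.3 + (-3)·23 = 557.4.
variance of R = a²·variance of S + b²·variance of B + 2ab·covariance of S and B with a = 8, b = -3.
Independence gives covariance of S and B = 0.
= 8²·25.9 + (-3)²·59.1 + 2·8·(-3)·0
= 1657.6 + 531.9 + 0 = 2189.5.

E[R] = 557.4, variance of R = 2189.5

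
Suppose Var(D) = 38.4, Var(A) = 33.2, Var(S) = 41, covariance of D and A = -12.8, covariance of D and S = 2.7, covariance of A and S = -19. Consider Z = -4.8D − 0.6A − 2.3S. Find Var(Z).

Var(Z) = 1047.026

Var(Z) = a²·Var(D) + b²·Var(A) + c²·Var(S) + 2ab·covariance of D and A + 2ac·covariance of D and S + 2bc·covariance of A and S, with a = -4.8, b = -0.6, c = -2.3.
= 884.736 + 11.952 + 216.89 + (-73.728) + 59.616 + (-52.44)
= 1047.026.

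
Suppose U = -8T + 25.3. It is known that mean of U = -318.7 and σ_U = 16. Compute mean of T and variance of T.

From U = -8T + 25.3: mean of U = a·mean of T + b, so mean of T = (mean of U − b)/a = (-318.7 − 25.3)/(-8) = 43.
variance of U = 16² = 256.
variance of U = a²·variance of T, so variance of T = 256/(-8)² = 4.

mean of T = 43, variance of T = 4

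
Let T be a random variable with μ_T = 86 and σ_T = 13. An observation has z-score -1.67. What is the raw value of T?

T = μ_T + z·σ_T = 86 + (-1.67)·13 = 64.29.

T = 64.29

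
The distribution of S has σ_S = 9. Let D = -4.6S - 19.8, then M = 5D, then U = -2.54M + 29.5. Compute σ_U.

σ_D = |-4.6|·9 = 41.4.
σ_M = |5|·41.4 = 207.
σ_U = |-2.54|·207 = 525.78.

σ_U = 525.78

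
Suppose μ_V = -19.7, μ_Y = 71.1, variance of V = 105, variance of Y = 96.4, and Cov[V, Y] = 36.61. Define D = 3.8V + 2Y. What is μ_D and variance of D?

μ_D = 3.8·μ_V + 2·μ_Y = 3.8·(-19.7) + 2·71.1 = 67.34.
variance of D = a²·variance of V + b²·variance of Y + 2ab·Cov[V, Y] with a = 3.8, b = 2.
= 3.8²·105 + 2²·96.4 + 2·3.8·2·36.61
= 1516.2 + 385.6 + 556.472 = 2458.272.

μ_D = 67.34, variance of D = 2458.272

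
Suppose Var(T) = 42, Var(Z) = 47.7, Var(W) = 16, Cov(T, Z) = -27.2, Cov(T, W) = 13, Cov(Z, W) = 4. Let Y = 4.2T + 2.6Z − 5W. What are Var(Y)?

Var(Y) = a²·Var(T) + b²·Var(Z) + c²·Var(W) + 2ab·Cov(T, Z) + 2ac·Cov(T, W) + 2bc·Cov(Z, W), with a = 4.2, b = 2.6, c = -5.
= 740.88 + 322.452 + 400 + (-594.048) + (-546) + (-104)
= 219.284.

Var(Y) = 219.284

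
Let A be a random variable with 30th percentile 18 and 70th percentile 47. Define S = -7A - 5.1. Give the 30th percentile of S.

30th percentile of S = -334.1

Since a = -7 < 0 the transformation is decreasing, reversing order: the 30th percentile of S corresponds to the 70th percentile of A.
So P_{30}(S) = a·P_{70}(A) + b = (-7)·47 + (-5.1) = -334.1.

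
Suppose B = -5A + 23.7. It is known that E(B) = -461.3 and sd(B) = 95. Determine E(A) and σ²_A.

From B = -5A + 23.7: E(B) = a·E(A) + b, so E(A) = (E(B) − b)/a = (-461.3 − 23.7)/(-5) = 97.
σ²_B = 95² = 9025.
σ²_B = a²·σ²_A, so σ²_A = 9025/(-5)² = 361.

E(A) = 97, σ²_A = 361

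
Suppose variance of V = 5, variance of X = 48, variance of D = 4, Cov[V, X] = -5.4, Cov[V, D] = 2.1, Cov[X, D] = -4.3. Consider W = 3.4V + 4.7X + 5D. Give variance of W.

variance of W = 914.836

variance of W = a²·variance of V + b²·variance of X + c²·variance of D + 2ab·Cov[V, X] + 2ac·Cov[V, D] + 2bc·Cov[X, D], with a = 3.4, b = 4.7, c = 5.
= 57.8 + 1060.32 + 100 + (-172.584) + 71.4 + (-202.1)
= 914.836.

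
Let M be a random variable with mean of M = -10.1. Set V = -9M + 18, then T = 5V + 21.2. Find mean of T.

mean of T = 565.7

mean of V = (-9)·(-10.1) + 18 = 108.9.
mean of T = 5·108.9 + 21.2 = 565.7.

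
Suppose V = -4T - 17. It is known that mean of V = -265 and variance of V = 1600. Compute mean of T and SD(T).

mean of T = 62, SD(T) = 10

From V = -4T - 17: mean of V = a·mean of T + b, so mean of T = (mean of V − b)/a = (-265 − (-17))/(-4) = 62.
SD(V) = √1600 = 40.
SD(V) = |a|·SD(T), so SD(T) = 40/|-4| = 10.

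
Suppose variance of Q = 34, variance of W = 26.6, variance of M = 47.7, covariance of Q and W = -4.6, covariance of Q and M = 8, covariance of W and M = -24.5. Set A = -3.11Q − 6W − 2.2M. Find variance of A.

variance of A = a²·variance of Q + b²·variance of W + c²·variance of M + 2ab·covariance of Q and W + 2ac·covariance of Q and M + 2bc·covariance of W and M, with a = -3.11, b = -6, c = -2.2.
= 328.8514 + 957.6 + 230.868 + (-171.672) + 109.472 + (-646.8)
= 808.3194.

variance of A = 808.3194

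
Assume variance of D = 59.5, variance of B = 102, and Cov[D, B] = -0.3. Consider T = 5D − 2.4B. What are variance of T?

variance of T = 2082.22

variance of T = a²·variance of D + b²·variance of B + 2ab·Cov[D, B] with a = 5, b = -2.4.
= 5²·59.5 + (-2.4)²·102 + 2·5·(-2.4)·(-0.3)
= 1487.5 + 587.52 + 7.2 = 2082.22.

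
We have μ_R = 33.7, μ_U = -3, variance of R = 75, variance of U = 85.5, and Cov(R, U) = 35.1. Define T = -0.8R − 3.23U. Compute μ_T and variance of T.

μ_T = -17.27, variance of T = 1121.40975

μ_T = (-0.8)·μ_R + (-3.23)·μ_U = (-0.8)·33.7 + (-3.23)·(-3) = -17.27.
variance of T = a²·variance of R + b²·variance of U + 2ab·Cov(R, U) with a = -0.8, b = -3.23.
= (-0.8)²·75 + (-3.23)²·85.5 + 2·(-0.8)·(-3.23)·35.1
= 48 + 892.01295 + 181.3968 = 1121.40975.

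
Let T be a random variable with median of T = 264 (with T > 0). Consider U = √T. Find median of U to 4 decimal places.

median of U = 16.2481

√T is monotone on this domain, so median of U = √(264) ≈ 16.2481.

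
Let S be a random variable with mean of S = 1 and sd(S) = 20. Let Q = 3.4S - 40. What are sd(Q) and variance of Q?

Q = 3.4S - 40 is linear with a = 3.4, b = -40.
sd(Q) = |a|·sd(S) = |3.4|·20 = 68.
variance of S = 20² = 400.
variance of Q = a²·variance of S = 3.4²·400 = 4624 (the additive constant -40 does not affect variance).

sd(Q) = 68, variance of Q = 4624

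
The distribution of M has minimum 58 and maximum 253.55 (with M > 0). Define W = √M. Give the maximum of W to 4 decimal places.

max(W) = 15.9233

√M is increasing on this domain, so max(W) comes from max(M) = 253.55: max(W) = √(253.55) ≈ 15.9233.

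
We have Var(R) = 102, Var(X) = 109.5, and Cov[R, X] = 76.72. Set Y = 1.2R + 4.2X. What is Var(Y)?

Var(Y) = 2851.7976

Var(Y) = a²·Var(R) + b²·Var(X) + 2ab·Cov[R, X] with a = 1.2, b = 4.2.
= 1.2²·102 + 4.2²·109.5 + 2·1.2·4.2·76.72
= 146.88 + 1931.58 + 773.3376 = 2851.7976.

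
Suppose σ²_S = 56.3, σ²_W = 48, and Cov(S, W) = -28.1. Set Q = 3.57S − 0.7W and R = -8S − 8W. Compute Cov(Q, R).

By bilinearity, Cov(Q, R) = ac·σ²_S + bd·σ²_W + (ad+bc)·Cov(S, W), with a=3.57, b=-0.7, c=-8, d=-8.
ac·σ²_S = 3.57·(-8)·56.3 = -1607.928
bd·σ²_W = (-0.7)·(-8)·48 = 268.8
(ad+bc)·Cov(S, W) = (-22.96)·(-28.1) = 645.176
Cov(Q, R) = -1607.928 + 268.8 + 645.176 = -693.952.

Cov(Q, R) = -693.952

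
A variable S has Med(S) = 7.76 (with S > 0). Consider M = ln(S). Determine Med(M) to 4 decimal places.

ln(S) is monotone on this domain, so Med(M) = ln(7.76) ≈ 2.049.

Med(M) = 2.049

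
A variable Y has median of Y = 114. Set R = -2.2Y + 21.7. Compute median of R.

A linear map preserves order up to sign, so median of R = a·median of Y + b = (-2.2)·114 + 21.7 = -229.1.

median of R = -229.1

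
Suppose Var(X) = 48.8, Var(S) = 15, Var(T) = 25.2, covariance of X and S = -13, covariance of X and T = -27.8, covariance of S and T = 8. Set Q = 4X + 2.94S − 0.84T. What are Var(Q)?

Var(Q) = 769.77752

Var(Q) = a²·Var(X) + b²·Var(S) + c²·Var(T) + 2ab·covariance of X and S + 2ac·covariance of X and T + 2bc·covariance of S and T, with a = 4, b = 2.94, c = -0.84.
= 780.8 + 129.654 + 17.78112 + (-305.76) + 186.816 + (-39.5136)
= 769.77752.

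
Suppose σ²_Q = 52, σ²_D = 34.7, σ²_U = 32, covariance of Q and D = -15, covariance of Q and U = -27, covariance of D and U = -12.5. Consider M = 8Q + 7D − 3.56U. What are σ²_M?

σ²_M = 5914.7752

σ²_M = a²·σ²_Q + b²·σ²_D + c²·σ²_U + 2ab·covariance of Q and D + 2ac·covariance of Q and U + 2bc·covariance of D and U, with a = 8, b = 7, c = -3.56.
= 3328 + 1700.3 + 405.5552 + (-1680) + 1537.92 + 623
= 5914.7752.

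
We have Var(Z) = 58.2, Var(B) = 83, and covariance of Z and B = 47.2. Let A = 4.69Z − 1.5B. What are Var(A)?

Var(A) = 802.81902

Var(A) = a²·Var(Z) + b²·Var(B) + 2ab·covariance of Z and B with a = 4.69, b = -1.5.
= 4.69²·58.2 + (-1.5)²·83 + 2·4.69·(-1.5)·47.2
= 1280.17302 + 186.75 + (-664.104) = 802.81902.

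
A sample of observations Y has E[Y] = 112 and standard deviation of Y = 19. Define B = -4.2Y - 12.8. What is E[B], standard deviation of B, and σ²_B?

B = -4.2Y - 12.8 is linear with a = -4.2, b = -12.8.
E[B] = a·E[Y] + b = (-4.2)·112 + (-12.8) = -483.2.
standard deviation of B = |a|·standard deviation of Y = |-4.2|·19 = 79.8.
σ²_Y = 19² = 361.
σ²_B = a²·σ²_Y = (-4.2)²·361 = 6368.04 (the additive constant -12.8 does not affect variance).

E[B] = -483.2, standard deviation of B = 79.8, σ²_B = 6368.04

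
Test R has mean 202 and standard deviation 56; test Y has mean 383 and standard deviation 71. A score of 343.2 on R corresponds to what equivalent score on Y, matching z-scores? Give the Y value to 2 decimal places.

Y = 562.02

z = (343.2 − 202)/56 ≈ 2.5214.
Y = 383 + z·71 = 383 + (343.2 − 202)·71/56 ≈ 562.02.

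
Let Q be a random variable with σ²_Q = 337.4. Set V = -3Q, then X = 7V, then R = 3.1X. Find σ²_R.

σ²_R = 1429904.574

σ²_V = (-3)²·337.4 = 3036.6.
σ²_X = 7²·3036.6 = 148793.4.
σ²_R = 3.1²·148793.4 = 1429904.574.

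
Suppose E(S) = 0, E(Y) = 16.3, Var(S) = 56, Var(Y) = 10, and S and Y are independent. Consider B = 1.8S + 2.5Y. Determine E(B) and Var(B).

E(B) = 40.75, Var(B) = 243.94

E(B) = 1.8·E(S) + 2.5·E(Y) = 1.8·0 + 2.5·16.3 = 40.75.
Var(B) = a²·Var(S) + b²·Var(Y) + 2ab·Cov(S, Y) with a = 1.8, b = 2.5.
Independence gives Cov(S, Y) = 0.
= 1.8²·56 + 2.5²·10 + 2·1.8·2.5·0
= 181.44 + 62.5 + 0 = 243.94.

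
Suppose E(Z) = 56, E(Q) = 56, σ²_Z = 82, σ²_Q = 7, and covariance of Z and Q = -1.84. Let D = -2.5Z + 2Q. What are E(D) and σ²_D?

E(D) = -28, σ²_D = 558.9

E(D) = (-2.5)·E(Z) + 2·E(Q) = (-2.5)·56 + 2·56 = -28.
σ²_D = a²·σ²_Z + b²·σ²_Q + 2ab·covariance of Z and Q with a = -2.5, b = 2.
= (-2.5)²·82 + 2²·7 + 2·(-2.5)·2·(-1.84)
= 512.5 + 28 + 18.4 = 558.9.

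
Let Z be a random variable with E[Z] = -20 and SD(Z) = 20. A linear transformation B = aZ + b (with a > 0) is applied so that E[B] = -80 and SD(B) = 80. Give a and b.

a = 4, b = 0

SD(B) = a·SD(Z) (a > 0), so a = 80/20 = 4.
E[B] = a·E[Z] + b, so b = -80 − 4·(-20) = 0.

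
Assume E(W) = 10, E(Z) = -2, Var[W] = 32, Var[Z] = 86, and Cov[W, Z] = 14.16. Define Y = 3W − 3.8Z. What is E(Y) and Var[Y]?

E(Y) = 37.6, Var[Y] = 1206.992

E(Y) = 3·E(W) + (-3.8)·E(Z) = 3·10 + (-3.8)·(-2) = 37.6.
Var[Y] = a²·Var[W] + b²·Var[Z] + 2ab·Cov[W, Z] with a = 3, b = -3.8.
= 3²·32 + (-3.8)²·86 + 2·3·(-3.8)·14.16
= 288 + 1241.84 + (-322.848) = 1206.992.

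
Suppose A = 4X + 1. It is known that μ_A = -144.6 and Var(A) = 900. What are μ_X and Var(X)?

From A = 4X + 1: μ_A = a·μ_X + b, so μ_X = (μ_A − b)/a = (-144.6 − 1)/4 = -36.4.
Var(A) = a²·Var(X), so Var(X) = 900/4² = 56.25.

μ_X = -36.4, Var(X) = 56.25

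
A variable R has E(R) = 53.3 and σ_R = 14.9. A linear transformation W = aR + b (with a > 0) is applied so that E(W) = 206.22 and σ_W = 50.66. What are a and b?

σ_W = a·σ_R (a > 0), so a = 50.66/14.9 = 3.4.
E(W) = a·E(R) + b, so b = 206.22 − 3.4·53.3 = 25.

a = 3.4, b = 25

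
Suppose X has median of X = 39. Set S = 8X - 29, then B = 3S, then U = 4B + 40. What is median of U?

median of S = 8·39 + (-29) = 283.
median of B = 3·283 = 849.
median of U = 4·849 + 40 = 3436.

median of U = 3436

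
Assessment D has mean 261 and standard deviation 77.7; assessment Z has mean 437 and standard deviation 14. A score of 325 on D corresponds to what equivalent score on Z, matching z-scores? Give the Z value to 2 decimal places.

Z = 448.53

z = (325 − 261)/77.7 ≈ 0.8237.
Z = 437 + z·14 = 437 + (325 − 261)·14/77.7 ≈ 448.53.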